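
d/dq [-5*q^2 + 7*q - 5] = 7 - 10*q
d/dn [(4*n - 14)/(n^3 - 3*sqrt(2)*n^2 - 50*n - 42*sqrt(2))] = 2*(2*n^3 - 6*sqrt(2)*n^2 - 100*n + (2*n - 7)*(-3*n^2 + 6*sqrt(2)*n + 50) - 84*sqrt(2))/(-n^3 + 3*sqrt(2)*n^2 + 50*n + 42*sqrt(2))^2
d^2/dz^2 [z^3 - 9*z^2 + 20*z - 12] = 6*z - 18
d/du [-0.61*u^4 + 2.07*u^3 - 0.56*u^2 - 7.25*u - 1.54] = -2.44*u^3 + 6.21*u^2 - 1.12*u - 7.25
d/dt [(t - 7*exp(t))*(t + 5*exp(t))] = -2*t*exp(t) + 2*t - 70*exp(2*t) - 2*exp(t)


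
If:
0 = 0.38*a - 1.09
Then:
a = 2.87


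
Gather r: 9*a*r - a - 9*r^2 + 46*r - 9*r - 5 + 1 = -a - 9*r^2 + r*(9*a + 37) - 4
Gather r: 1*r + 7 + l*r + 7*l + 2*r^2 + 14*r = 7*l + 2*r^2 + r*(l + 15) + 7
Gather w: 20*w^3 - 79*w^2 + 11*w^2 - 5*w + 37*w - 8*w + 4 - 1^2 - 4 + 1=20*w^3 - 68*w^2 + 24*w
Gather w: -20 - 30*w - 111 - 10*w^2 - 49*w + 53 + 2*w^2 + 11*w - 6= -8*w^2 - 68*w - 84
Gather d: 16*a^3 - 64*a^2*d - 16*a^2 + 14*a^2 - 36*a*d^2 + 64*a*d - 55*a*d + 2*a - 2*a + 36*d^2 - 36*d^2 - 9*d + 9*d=16*a^3 - 2*a^2 - 36*a*d^2 + d*(-64*a^2 + 9*a)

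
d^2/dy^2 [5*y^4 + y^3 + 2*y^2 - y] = 60*y^2 + 6*y + 4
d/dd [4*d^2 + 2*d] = 8*d + 2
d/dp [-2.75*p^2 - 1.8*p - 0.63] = -5.5*p - 1.8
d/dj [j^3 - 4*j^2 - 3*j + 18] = 3*j^2 - 8*j - 3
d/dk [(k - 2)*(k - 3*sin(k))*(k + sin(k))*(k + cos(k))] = (2 - k)*(k - 3*sin(k))*(k + sin(k))*(sin(k) - 1) + (2 - k)*(k + sin(k))*(k + cos(k))*(3*cos(k) - 1) + (k - 2)*(k - 3*sin(k))*(k + cos(k))*(cos(k) + 1) + (k - 3*sin(k))*(k + sin(k))*(k + cos(k))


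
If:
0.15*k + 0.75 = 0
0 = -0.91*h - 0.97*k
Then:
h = 5.33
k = -5.00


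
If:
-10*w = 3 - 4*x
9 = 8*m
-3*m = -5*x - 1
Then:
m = 9/8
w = -11/100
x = 19/40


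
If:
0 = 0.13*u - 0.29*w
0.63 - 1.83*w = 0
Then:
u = 0.77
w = 0.34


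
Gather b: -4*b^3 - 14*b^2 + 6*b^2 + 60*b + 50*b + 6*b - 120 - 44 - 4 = -4*b^3 - 8*b^2 + 116*b - 168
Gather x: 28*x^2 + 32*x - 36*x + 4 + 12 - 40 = 28*x^2 - 4*x - 24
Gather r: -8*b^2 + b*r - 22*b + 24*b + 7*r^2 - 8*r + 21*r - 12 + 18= -8*b^2 + 2*b + 7*r^2 + r*(b + 13) + 6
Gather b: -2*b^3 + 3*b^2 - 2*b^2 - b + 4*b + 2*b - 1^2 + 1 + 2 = -2*b^3 + b^2 + 5*b + 2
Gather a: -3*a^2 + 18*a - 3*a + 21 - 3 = -3*a^2 + 15*a + 18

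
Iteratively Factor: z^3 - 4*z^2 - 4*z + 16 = (z - 4)*(z^2 - 4) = (z - 4)*(z - 2)*(z + 2)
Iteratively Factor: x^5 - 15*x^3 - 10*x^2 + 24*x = (x + 3)*(x^4 - 3*x^3 - 6*x^2 + 8*x) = (x + 2)*(x + 3)*(x^3 - 5*x^2 + 4*x) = (x - 1)*(x + 2)*(x + 3)*(x^2 - 4*x) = (x - 4)*(x - 1)*(x + 2)*(x + 3)*(x)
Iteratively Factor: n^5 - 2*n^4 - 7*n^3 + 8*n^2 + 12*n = (n)*(n^4 - 2*n^3 - 7*n^2 + 8*n + 12) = n*(n + 2)*(n^3 - 4*n^2 + n + 6) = n*(n + 1)*(n + 2)*(n^2 - 5*n + 6) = n*(n - 3)*(n + 1)*(n + 2)*(n - 2)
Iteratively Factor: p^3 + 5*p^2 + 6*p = (p + 2)*(p^2 + 3*p) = p*(p + 2)*(p + 3)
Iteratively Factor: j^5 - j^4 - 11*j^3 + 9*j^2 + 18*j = (j - 2)*(j^4 + j^3 - 9*j^2 - 9*j) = j*(j - 2)*(j^3 + j^2 - 9*j - 9) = j*(j - 2)*(j + 1)*(j^2 - 9) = j*(j - 2)*(j + 1)*(j + 3)*(j - 3)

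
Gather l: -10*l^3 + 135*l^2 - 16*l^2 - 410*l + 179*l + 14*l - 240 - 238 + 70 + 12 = -10*l^3 + 119*l^2 - 217*l - 396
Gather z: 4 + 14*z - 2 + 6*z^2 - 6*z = 6*z^2 + 8*z + 2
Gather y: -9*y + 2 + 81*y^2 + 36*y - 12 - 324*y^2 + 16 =-243*y^2 + 27*y + 6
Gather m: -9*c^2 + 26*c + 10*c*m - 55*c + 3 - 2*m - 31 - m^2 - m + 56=-9*c^2 - 29*c - m^2 + m*(10*c - 3) + 28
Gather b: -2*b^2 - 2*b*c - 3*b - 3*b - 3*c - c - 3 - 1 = -2*b^2 + b*(-2*c - 6) - 4*c - 4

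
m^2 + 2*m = m*(m + 2)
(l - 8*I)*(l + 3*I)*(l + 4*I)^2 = l^4 + 3*I*l^3 + 48*l^2 + 272*I*l - 384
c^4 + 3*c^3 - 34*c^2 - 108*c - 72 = (c - 6)*(c + 1)*(c + 2)*(c + 6)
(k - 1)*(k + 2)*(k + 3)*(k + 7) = k^4 + 11*k^3 + 29*k^2 + k - 42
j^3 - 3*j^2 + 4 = (j - 2)^2*(j + 1)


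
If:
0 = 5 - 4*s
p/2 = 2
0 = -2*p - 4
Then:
No Solution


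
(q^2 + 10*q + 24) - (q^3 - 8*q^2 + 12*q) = -q^3 + 9*q^2 - 2*q + 24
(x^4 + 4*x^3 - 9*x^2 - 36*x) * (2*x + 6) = 2*x^5 + 14*x^4 + 6*x^3 - 126*x^2 - 216*x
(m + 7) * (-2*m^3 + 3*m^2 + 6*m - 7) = -2*m^4 - 11*m^3 + 27*m^2 + 35*m - 49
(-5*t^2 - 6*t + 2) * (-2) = 10*t^2 + 12*t - 4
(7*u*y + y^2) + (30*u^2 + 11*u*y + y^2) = 30*u^2 + 18*u*y + 2*y^2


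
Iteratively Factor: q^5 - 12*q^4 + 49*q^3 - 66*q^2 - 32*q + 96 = (q - 4)*(q^4 - 8*q^3 + 17*q^2 + 2*q - 24) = (q - 4)*(q - 3)*(q^3 - 5*q^2 + 2*q + 8) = (q - 4)*(q - 3)*(q + 1)*(q^2 - 6*q + 8) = (q - 4)^2*(q - 3)*(q + 1)*(q - 2)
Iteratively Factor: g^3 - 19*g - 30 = (g - 5)*(g^2 + 5*g + 6) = (g - 5)*(g + 2)*(g + 3)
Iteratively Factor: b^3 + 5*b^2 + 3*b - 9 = (b - 1)*(b^2 + 6*b + 9) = (b - 1)*(b + 3)*(b + 3)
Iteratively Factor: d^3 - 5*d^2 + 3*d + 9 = (d + 1)*(d^2 - 6*d + 9) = (d - 3)*(d + 1)*(d - 3)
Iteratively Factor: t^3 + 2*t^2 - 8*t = (t)*(t^2 + 2*t - 8) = t*(t - 2)*(t + 4)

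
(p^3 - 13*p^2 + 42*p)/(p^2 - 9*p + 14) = p*(p - 6)/(p - 2)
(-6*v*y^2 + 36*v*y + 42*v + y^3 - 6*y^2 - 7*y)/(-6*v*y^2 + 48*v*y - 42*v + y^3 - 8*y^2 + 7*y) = (y + 1)/(y - 1)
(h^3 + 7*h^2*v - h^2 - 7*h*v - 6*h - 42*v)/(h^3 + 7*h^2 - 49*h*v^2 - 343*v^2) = (-h^2 + h + 6)/(-h^2 + 7*h*v - 7*h + 49*v)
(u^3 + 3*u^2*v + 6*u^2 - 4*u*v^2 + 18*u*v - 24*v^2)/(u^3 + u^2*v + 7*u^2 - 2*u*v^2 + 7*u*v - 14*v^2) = (u^2 + 4*u*v + 6*u + 24*v)/(u^2 + 2*u*v + 7*u + 14*v)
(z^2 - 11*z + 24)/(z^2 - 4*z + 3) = (z - 8)/(z - 1)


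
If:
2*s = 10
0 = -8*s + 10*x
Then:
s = 5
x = 4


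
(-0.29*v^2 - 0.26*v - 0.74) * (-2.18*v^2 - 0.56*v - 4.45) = 0.6322*v^4 + 0.7292*v^3 + 3.0493*v^2 + 1.5714*v + 3.293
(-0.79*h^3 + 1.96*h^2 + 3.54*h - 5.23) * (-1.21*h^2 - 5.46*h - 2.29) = 0.9559*h^5 + 1.9418*h^4 - 13.1759*h^3 - 17.4885*h^2 + 20.4492*h + 11.9767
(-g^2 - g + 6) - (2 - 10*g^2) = 9*g^2 - g + 4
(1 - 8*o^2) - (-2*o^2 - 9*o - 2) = -6*o^2 + 9*o + 3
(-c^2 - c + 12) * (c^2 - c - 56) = -c^4 + 69*c^2 + 44*c - 672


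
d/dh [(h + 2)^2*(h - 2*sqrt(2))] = (h + 2)*(3*h - 4*sqrt(2) + 2)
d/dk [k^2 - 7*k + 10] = 2*k - 7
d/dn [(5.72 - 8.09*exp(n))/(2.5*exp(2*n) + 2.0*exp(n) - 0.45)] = (20.225*exp(2*n) - 28.6*exp(n) - 7.7995)*exp(n)/(6.25*exp(4*n) + 10.0*exp(3*n) + 1.75*exp(2*n) - 1.8*exp(n) + 0.2025)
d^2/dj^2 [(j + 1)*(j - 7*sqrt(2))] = 2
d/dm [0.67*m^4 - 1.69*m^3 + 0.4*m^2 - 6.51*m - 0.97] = 2.68*m^3 - 5.07*m^2 + 0.8*m - 6.51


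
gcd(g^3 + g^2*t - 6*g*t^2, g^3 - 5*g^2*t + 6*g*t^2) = -g^2 + 2*g*t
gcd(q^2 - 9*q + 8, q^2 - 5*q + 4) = q - 1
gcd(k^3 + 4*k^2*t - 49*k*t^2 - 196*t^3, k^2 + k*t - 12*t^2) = k + 4*t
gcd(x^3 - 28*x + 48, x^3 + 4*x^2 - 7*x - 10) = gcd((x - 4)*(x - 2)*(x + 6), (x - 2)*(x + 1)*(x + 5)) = x - 2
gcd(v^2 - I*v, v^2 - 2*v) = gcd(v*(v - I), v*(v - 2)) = v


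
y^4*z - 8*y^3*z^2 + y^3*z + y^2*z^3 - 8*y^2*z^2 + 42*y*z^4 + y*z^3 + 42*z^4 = (y - 7*z)*(y - 3*z)*(y + 2*z)*(y*z + z)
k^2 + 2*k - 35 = (k - 5)*(k + 7)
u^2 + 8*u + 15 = (u + 3)*(u + 5)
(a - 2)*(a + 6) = a^2 + 4*a - 12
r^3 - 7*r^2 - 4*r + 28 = (r - 7)*(r - 2)*(r + 2)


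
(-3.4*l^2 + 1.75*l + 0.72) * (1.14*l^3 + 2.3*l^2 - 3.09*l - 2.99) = -3.876*l^5 - 5.825*l^4 + 15.3518*l^3 + 6.4145*l^2 - 7.4573*l - 2.1528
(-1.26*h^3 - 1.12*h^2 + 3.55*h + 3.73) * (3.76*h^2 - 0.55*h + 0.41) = -4.7376*h^5 - 3.5182*h^4 + 13.4474*h^3 + 11.6131*h^2 - 0.596000000000001*h + 1.5293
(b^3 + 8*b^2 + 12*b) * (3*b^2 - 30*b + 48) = 3*b^5 - 6*b^4 - 156*b^3 + 24*b^2 + 576*b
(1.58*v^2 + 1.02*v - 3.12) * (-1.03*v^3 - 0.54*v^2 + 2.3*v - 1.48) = -1.6274*v^5 - 1.9038*v^4 + 6.2968*v^3 + 1.6924*v^2 - 8.6856*v + 4.6176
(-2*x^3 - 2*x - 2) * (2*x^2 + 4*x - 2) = -4*x^5 - 8*x^4 - 12*x^2 - 4*x + 4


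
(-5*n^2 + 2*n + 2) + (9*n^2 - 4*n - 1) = 4*n^2 - 2*n + 1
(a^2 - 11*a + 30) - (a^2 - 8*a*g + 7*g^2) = 8*a*g - 11*a - 7*g^2 + 30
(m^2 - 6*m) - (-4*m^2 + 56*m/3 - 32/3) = 5*m^2 - 74*m/3 + 32/3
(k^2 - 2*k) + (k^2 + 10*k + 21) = 2*k^2 + 8*k + 21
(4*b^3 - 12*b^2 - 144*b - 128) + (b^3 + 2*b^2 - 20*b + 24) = 5*b^3 - 10*b^2 - 164*b - 104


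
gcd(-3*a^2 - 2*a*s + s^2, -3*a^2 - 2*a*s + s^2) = -3*a^2 - 2*a*s + s^2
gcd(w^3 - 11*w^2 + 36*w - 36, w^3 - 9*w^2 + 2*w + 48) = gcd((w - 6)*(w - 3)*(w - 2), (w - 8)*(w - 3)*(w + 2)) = w - 3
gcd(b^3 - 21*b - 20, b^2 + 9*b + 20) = b + 4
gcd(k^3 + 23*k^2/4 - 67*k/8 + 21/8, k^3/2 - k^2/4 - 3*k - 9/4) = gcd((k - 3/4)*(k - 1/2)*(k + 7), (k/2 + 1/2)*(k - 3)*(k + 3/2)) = 1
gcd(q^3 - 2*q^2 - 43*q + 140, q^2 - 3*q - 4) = q - 4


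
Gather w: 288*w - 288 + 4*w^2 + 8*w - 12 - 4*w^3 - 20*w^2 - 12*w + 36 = -4*w^3 - 16*w^2 + 284*w - 264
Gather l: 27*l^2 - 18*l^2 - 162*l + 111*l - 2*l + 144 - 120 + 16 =9*l^2 - 53*l + 40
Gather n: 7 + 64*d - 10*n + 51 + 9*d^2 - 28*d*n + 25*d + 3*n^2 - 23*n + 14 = 9*d^2 + 89*d + 3*n^2 + n*(-28*d - 33) + 72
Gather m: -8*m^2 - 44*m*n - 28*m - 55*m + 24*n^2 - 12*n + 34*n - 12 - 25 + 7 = -8*m^2 + m*(-44*n - 83) + 24*n^2 + 22*n - 30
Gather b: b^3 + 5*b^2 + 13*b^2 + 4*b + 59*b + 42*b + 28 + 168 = b^3 + 18*b^2 + 105*b + 196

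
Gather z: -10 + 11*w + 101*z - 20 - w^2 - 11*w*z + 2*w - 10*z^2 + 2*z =-w^2 + 13*w - 10*z^2 + z*(103 - 11*w) - 30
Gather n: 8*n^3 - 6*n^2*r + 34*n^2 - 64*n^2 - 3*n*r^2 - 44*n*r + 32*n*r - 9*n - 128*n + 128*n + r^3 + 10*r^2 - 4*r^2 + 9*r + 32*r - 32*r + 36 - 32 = 8*n^3 + n^2*(-6*r - 30) + n*(-3*r^2 - 12*r - 9) + r^3 + 6*r^2 + 9*r + 4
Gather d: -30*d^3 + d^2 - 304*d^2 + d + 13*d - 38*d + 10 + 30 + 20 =-30*d^3 - 303*d^2 - 24*d + 60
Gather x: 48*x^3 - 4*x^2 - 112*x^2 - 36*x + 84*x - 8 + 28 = 48*x^3 - 116*x^2 + 48*x + 20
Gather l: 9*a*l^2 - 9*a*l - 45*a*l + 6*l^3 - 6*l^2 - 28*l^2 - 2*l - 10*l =6*l^3 + l^2*(9*a - 34) + l*(-54*a - 12)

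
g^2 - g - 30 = (g - 6)*(g + 5)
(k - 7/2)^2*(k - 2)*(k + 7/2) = k^4 - 11*k^3/2 - 21*k^2/4 + 539*k/8 - 343/4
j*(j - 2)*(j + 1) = j^3 - j^2 - 2*j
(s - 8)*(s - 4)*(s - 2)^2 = s^4 - 16*s^3 + 84*s^2 - 176*s + 128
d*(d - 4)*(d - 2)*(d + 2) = d^4 - 4*d^3 - 4*d^2 + 16*d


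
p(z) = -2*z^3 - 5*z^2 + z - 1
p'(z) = -6*z^2 - 10*z + 1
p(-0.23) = -1.47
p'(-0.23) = 2.98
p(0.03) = -0.97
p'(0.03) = 0.69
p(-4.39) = 67.46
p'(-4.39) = -70.73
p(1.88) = -30.08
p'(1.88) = -39.01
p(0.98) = -6.70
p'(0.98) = -14.56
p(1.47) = -16.69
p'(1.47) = -26.67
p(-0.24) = -1.50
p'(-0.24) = 3.05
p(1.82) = -27.80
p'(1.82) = -37.07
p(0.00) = -1.00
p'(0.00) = 1.00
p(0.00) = -1.00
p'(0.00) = 1.00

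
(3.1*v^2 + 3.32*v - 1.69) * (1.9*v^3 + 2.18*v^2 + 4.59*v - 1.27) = 5.89*v^5 + 13.066*v^4 + 18.2556*v^3 + 7.6176*v^2 - 11.9735*v + 2.1463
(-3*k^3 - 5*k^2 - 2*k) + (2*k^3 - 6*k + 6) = -k^3 - 5*k^2 - 8*k + 6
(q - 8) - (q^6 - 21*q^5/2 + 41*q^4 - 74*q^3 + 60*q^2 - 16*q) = -q^6 + 21*q^5/2 - 41*q^4 + 74*q^3 - 60*q^2 + 17*q - 8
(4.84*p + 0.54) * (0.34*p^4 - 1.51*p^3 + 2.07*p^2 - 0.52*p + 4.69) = 1.6456*p^5 - 7.1248*p^4 + 9.2034*p^3 - 1.399*p^2 + 22.4188*p + 2.5326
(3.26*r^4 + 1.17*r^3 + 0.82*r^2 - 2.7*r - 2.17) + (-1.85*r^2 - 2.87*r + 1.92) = 3.26*r^4 + 1.17*r^3 - 1.03*r^2 - 5.57*r - 0.25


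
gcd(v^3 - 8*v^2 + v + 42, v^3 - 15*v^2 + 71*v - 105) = v^2 - 10*v + 21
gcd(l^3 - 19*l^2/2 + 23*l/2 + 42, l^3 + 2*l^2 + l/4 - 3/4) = l + 3/2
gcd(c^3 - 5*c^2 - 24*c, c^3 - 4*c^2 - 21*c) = c^2 + 3*c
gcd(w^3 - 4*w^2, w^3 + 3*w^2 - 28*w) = w^2 - 4*w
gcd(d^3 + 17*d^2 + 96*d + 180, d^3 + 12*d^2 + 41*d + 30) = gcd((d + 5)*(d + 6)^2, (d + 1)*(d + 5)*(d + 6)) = d^2 + 11*d + 30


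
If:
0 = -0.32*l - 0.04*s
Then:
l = -0.125*s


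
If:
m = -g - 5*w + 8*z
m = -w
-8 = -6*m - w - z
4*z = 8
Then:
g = 104/5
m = 6/5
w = -6/5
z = 2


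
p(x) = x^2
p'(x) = 2*x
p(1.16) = 1.35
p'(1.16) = 2.32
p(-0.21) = 0.04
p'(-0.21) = -0.42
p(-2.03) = 4.12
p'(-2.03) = -4.06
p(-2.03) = 4.12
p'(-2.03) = -4.06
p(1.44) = 2.07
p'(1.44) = 2.88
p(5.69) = 32.38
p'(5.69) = 11.38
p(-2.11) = 4.45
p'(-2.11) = -4.22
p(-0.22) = 0.05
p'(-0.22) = -0.44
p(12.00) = 144.00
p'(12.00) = 24.00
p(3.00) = 9.00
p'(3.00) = 6.00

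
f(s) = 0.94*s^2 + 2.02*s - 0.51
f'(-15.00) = -26.18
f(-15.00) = 180.69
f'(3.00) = 7.66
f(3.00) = 14.01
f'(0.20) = 2.40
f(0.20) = -0.07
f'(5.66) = 12.66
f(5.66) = 41.04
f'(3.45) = 8.51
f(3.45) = 17.65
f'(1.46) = 4.76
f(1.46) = 4.44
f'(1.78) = 5.37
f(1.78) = 6.06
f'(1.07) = 4.03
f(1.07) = 2.73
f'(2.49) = 6.70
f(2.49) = 10.35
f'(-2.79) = -3.23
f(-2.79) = 1.17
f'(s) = 1.88*s + 2.02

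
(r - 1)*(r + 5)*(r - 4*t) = r^3 - 4*r^2*t + 4*r^2 - 16*r*t - 5*r + 20*t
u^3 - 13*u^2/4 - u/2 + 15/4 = (u - 3)*(u - 5/4)*(u + 1)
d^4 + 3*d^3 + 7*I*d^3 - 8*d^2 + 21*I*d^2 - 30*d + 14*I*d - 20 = (d + 1)*(d + 2)*(d + 2*I)*(d + 5*I)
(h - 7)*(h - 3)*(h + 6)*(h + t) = h^4 + h^3*t - 4*h^3 - 4*h^2*t - 39*h^2 - 39*h*t + 126*h + 126*t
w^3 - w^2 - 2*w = w*(w - 2)*(w + 1)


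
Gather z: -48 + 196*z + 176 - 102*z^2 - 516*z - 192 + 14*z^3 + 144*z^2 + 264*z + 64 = 14*z^3 + 42*z^2 - 56*z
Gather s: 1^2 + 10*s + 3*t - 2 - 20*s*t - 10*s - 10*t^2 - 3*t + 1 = -20*s*t - 10*t^2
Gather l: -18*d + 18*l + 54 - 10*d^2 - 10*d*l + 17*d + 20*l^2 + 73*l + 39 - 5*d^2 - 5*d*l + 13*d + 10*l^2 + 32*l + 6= -15*d^2 + 12*d + 30*l^2 + l*(123 - 15*d) + 99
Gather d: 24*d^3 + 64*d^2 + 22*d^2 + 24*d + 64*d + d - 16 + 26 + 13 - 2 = 24*d^3 + 86*d^2 + 89*d + 21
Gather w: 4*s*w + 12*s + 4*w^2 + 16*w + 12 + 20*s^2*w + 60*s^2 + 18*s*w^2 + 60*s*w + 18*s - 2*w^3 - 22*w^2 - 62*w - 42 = 60*s^2 + 30*s - 2*w^3 + w^2*(18*s - 18) + w*(20*s^2 + 64*s - 46) - 30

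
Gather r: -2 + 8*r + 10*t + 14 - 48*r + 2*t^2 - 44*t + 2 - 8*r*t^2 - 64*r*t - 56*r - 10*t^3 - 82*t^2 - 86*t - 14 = r*(-8*t^2 - 64*t - 96) - 10*t^3 - 80*t^2 - 120*t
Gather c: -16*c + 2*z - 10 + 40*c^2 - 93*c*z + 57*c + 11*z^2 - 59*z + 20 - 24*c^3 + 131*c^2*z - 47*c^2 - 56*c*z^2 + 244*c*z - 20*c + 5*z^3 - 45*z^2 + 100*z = -24*c^3 + c^2*(131*z - 7) + c*(-56*z^2 + 151*z + 21) + 5*z^3 - 34*z^2 + 43*z + 10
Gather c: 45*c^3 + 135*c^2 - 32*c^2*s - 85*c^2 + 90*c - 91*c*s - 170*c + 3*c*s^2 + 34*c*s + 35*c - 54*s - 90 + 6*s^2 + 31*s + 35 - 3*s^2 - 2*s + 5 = 45*c^3 + c^2*(50 - 32*s) + c*(3*s^2 - 57*s - 45) + 3*s^2 - 25*s - 50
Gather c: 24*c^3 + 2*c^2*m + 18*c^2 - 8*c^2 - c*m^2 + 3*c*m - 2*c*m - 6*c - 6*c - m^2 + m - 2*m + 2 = 24*c^3 + c^2*(2*m + 10) + c*(-m^2 + m - 12) - m^2 - m + 2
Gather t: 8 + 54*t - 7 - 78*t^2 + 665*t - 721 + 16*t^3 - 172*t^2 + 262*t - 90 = 16*t^3 - 250*t^2 + 981*t - 810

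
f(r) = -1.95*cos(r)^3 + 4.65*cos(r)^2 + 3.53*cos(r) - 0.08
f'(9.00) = 4.04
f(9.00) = 2.04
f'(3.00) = 1.61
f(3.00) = 2.87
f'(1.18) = -5.75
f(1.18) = 1.83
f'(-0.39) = 2.71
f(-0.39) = 5.62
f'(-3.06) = -0.94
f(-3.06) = 2.95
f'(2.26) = 3.67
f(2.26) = 0.06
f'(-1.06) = 5.83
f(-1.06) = 2.53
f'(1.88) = -0.15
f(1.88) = -0.67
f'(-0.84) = 5.31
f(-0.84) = 3.77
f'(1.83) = -0.74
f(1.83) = -0.65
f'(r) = 5.85*sin(r)*cos(r)^2 - 9.3*sin(r)*cos(r) - 3.53*sin(r)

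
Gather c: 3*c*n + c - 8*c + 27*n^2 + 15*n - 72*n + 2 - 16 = c*(3*n - 7) + 27*n^2 - 57*n - 14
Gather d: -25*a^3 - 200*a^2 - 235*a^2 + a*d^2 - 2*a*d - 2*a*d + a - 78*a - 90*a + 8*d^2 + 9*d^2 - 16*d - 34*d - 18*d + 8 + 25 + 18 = -25*a^3 - 435*a^2 - 167*a + d^2*(a + 17) + d*(-4*a - 68) + 51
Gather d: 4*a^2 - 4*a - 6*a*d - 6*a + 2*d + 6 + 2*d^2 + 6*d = 4*a^2 - 10*a + 2*d^2 + d*(8 - 6*a) + 6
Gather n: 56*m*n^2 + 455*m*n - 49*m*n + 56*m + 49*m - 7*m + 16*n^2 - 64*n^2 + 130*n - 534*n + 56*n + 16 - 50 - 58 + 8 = 98*m + n^2*(56*m - 48) + n*(406*m - 348) - 84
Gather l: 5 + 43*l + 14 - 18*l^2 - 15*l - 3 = -18*l^2 + 28*l + 16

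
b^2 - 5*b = b*(b - 5)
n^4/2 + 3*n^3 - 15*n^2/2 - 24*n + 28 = (n/2 + sqrt(2))*(n - 1)*(n + 7)*(n - 2*sqrt(2))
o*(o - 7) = o^2 - 7*o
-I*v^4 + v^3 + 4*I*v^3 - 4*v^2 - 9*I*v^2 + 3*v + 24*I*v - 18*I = (v - 3)*(v - 2*I)*(v + 3*I)*(-I*v + I)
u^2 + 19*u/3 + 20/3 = (u + 4/3)*(u + 5)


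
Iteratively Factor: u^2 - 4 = (u - 2)*(u + 2)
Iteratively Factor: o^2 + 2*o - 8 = (o + 4)*(o - 2)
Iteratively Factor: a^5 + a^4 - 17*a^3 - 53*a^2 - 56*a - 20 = (a - 5)*(a^4 + 6*a^3 + 13*a^2 + 12*a + 4) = (a - 5)*(a + 2)*(a^3 + 4*a^2 + 5*a + 2) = (a - 5)*(a + 1)*(a + 2)*(a^2 + 3*a + 2) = (a - 5)*(a + 1)*(a + 2)^2*(a + 1)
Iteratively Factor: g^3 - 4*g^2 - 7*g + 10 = (g + 2)*(g^2 - 6*g + 5) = (g - 5)*(g + 2)*(g - 1)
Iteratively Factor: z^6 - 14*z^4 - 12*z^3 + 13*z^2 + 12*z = (z + 1)*(z^5 - z^4 - 13*z^3 + z^2 + 12*z) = (z + 1)^2*(z^4 - 2*z^3 - 11*z^2 + 12*z) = (z + 1)^2*(z + 3)*(z^3 - 5*z^2 + 4*z) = (z - 1)*(z + 1)^2*(z + 3)*(z^2 - 4*z) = z*(z - 1)*(z + 1)^2*(z + 3)*(z - 4)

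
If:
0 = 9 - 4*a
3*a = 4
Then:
No Solution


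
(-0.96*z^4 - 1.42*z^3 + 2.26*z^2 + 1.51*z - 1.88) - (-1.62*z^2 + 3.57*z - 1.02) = -0.96*z^4 - 1.42*z^3 + 3.88*z^2 - 2.06*z - 0.86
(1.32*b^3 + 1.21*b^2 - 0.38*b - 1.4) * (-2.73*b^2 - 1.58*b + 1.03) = -3.6036*b^5 - 5.3889*b^4 + 0.4852*b^3 + 5.6687*b^2 + 1.8206*b - 1.442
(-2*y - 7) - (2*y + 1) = -4*y - 8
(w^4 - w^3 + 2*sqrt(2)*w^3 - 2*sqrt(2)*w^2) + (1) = w^4 - w^3 + 2*sqrt(2)*w^3 - 2*sqrt(2)*w^2 + 1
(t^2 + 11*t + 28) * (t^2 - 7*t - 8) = t^4 + 4*t^3 - 57*t^2 - 284*t - 224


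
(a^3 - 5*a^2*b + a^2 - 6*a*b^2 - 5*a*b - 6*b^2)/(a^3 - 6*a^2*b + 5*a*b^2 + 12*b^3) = (a^2 - 6*a*b + a - 6*b)/(a^2 - 7*a*b + 12*b^2)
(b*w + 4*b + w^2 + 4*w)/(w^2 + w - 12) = (b + w)/(w - 3)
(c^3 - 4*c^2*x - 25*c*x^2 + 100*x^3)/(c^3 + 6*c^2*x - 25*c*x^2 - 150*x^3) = (c - 4*x)/(c + 6*x)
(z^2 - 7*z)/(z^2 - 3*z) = (z - 7)/(z - 3)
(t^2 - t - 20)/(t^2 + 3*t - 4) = (t - 5)/(t - 1)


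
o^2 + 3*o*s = o*(o + 3*s)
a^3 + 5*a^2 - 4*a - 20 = (a - 2)*(a + 2)*(a + 5)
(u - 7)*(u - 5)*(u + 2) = u^3 - 10*u^2 + 11*u + 70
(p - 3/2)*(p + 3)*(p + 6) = p^3 + 15*p^2/2 + 9*p/2 - 27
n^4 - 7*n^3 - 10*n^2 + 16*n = n*(n - 8)*(n - 1)*(n + 2)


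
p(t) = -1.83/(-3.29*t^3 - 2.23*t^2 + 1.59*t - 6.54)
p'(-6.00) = -0.00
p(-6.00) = -0.00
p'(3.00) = -0.02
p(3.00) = 0.02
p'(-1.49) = -2.82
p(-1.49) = 0.61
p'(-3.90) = -0.01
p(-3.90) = -0.01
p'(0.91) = -0.22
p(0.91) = 0.19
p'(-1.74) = -23.16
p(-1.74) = -1.44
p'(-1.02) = -0.15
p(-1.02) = 0.26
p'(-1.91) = -1.74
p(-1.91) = -0.35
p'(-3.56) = -0.02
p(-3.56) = -0.02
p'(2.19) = -0.04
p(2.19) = 0.04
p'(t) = -1.83*(9.87*t^2 + 4.46*t - 1.59)/(-3.29*t^3 - 2.23*t^2 + 1.59*t - 6.54)^2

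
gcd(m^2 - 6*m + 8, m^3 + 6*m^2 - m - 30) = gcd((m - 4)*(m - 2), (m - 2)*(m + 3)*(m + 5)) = m - 2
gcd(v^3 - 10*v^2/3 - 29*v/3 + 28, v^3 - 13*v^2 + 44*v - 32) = v - 4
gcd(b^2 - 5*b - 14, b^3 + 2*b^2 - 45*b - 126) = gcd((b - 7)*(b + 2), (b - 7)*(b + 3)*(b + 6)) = b - 7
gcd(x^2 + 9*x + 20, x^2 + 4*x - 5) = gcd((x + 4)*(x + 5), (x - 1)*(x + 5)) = x + 5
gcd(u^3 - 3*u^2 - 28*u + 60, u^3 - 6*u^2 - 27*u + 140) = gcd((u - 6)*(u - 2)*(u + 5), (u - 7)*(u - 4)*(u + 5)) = u + 5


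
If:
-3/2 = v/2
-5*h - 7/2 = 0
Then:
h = -7/10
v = -3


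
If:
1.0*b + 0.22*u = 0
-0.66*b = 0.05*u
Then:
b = 0.00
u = 0.00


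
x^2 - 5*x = x*(x - 5)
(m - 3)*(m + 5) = m^2 + 2*m - 15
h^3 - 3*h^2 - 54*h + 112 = (h - 8)*(h - 2)*(h + 7)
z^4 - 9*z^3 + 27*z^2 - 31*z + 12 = (z - 4)*(z - 3)*(z - 1)^2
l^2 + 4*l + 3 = (l + 1)*(l + 3)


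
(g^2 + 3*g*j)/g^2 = (g + 3*j)/g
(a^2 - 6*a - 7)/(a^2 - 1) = (a - 7)/(a - 1)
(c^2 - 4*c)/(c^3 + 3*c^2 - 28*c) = 1/(c + 7)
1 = 1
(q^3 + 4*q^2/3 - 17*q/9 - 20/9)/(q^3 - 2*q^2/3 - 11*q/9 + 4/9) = (3*q + 5)/(3*q - 1)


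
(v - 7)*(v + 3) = v^2 - 4*v - 21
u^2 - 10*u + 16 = (u - 8)*(u - 2)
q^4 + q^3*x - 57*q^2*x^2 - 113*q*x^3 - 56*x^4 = (q - 8*x)*(q + x)^2*(q + 7*x)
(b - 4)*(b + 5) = b^2 + b - 20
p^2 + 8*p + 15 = (p + 3)*(p + 5)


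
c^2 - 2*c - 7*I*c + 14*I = (c - 2)*(c - 7*I)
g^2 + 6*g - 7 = (g - 1)*(g + 7)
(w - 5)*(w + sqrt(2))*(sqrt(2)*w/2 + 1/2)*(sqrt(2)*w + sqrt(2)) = w^4 - 4*w^3 + 3*sqrt(2)*w^3/2 - 6*sqrt(2)*w^2 - 4*w^2 - 15*sqrt(2)*w/2 - 4*w - 5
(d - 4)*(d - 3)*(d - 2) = d^3 - 9*d^2 + 26*d - 24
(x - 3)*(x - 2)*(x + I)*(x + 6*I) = x^4 - 5*x^3 + 7*I*x^3 - 35*I*x^2 + 30*x + 42*I*x - 36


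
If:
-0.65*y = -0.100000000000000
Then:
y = 0.15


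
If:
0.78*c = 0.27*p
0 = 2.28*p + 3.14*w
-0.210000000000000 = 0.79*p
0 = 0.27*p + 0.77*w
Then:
No Solution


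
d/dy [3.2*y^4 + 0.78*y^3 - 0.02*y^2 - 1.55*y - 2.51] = 12.8*y^3 + 2.34*y^2 - 0.04*y - 1.55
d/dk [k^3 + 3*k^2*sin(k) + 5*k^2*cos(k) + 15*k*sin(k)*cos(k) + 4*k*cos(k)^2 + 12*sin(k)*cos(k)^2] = -5*k^2*sin(k) + 3*k^2*cos(k) + 3*k^2 + 6*k*sin(k) - 4*k*sin(2*k) + 10*k*cos(k) + 15*k*cos(2*k) + 15*sin(2*k)/2 + 3*cos(k) + 2*cos(2*k) + 9*cos(3*k) + 2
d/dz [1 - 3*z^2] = -6*z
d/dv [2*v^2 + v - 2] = 4*v + 1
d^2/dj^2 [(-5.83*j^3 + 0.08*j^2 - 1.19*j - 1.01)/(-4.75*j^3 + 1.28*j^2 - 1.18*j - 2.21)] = (67.2828*j^6 - 34.9666499999998*j^5 - 501.6684*j^4 - 46.95858*j^3 - 16.146276*j^2 + 118.275576*j + 1.538804)/(107.171875*j^9 - 86.64*j^8 + 103.21845*j^7 + 104.445823*j^6 - 54.979164*j^5 + 79.838076*j^4 + 51.213553*j^3 - 9.523332*j^2 + 17.289714*j + 10.793861)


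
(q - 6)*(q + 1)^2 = q^3 - 4*q^2 - 11*q - 6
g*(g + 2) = g^2 + 2*g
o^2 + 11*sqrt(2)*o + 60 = (o + 5*sqrt(2))*(o + 6*sqrt(2))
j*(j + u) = j^2 + j*u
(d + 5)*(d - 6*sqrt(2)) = d^2 - 6*sqrt(2)*d + 5*d - 30*sqrt(2)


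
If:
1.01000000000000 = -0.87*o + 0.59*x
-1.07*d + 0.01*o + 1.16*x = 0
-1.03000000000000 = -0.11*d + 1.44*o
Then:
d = 0.80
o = -0.65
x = 0.75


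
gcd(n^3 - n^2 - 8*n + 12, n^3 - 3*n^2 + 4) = n^2 - 4*n + 4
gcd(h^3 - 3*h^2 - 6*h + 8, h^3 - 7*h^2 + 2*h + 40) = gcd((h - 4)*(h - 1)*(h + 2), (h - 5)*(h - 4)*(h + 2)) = h^2 - 2*h - 8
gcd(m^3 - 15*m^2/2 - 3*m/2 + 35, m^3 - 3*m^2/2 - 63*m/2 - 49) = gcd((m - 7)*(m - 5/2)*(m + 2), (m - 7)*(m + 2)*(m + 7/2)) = m^2 - 5*m - 14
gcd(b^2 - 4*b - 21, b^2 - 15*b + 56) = b - 7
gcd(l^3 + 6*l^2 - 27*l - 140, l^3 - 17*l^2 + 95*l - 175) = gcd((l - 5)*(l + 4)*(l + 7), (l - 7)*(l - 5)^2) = l - 5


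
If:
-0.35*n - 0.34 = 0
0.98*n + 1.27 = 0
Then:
No Solution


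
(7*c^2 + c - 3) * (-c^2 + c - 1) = -7*c^4 + 6*c^3 - 3*c^2 - 4*c + 3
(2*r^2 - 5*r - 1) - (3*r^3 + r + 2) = -3*r^3 + 2*r^2 - 6*r - 3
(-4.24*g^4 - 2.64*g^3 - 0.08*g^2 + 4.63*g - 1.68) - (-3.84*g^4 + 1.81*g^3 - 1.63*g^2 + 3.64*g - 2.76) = -0.4*g^4 - 4.45*g^3 + 1.55*g^2 + 0.99*g + 1.08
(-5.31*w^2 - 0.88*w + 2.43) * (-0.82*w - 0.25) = 4.3542*w^3 + 2.0491*w^2 - 1.7726*w - 0.6075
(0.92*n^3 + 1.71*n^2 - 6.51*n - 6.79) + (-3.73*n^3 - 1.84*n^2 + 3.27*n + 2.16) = -2.81*n^3 - 0.13*n^2 - 3.24*n - 4.63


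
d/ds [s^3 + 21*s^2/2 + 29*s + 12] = 3*s^2 + 21*s + 29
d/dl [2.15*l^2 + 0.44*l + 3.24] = 4.3*l + 0.44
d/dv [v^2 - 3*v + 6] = 2*v - 3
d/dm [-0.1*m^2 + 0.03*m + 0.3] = 0.03 - 0.2*m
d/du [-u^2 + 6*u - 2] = 6 - 2*u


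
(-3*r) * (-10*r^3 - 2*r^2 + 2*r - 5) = 30*r^4 + 6*r^3 - 6*r^2 + 15*r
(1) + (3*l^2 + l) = 3*l^2 + l + 1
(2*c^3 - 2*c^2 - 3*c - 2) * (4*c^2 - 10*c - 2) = 8*c^5 - 28*c^4 + 4*c^3 + 26*c^2 + 26*c + 4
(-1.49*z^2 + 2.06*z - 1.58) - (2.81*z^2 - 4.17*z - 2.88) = -4.3*z^2 + 6.23*z + 1.3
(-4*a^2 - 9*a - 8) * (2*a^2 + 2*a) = -8*a^4 - 26*a^3 - 34*a^2 - 16*a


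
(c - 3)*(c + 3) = c^2 - 9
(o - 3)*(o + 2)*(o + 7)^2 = o^4 + 13*o^3 + 29*o^2 - 133*o - 294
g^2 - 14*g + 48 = (g - 8)*(g - 6)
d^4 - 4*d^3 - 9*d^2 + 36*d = d*(d - 4)*(d - 3)*(d + 3)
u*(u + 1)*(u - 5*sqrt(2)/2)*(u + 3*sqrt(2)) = u^4 + sqrt(2)*u^3/2 + u^3 - 15*u^2 + sqrt(2)*u^2/2 - 15*u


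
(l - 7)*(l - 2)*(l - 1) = l^3 - 10*l^2 + 23*l - 14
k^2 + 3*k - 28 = (k - 4)*(k + 7)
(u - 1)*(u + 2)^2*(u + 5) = u^4 + 8*u^3 + 15*u^2 - 4*u - 20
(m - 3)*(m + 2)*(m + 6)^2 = m^4 + 11*m^3 + 18*m^2 - 108*m - 216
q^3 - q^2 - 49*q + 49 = (q - 7)*(q - 1)*(q + 7)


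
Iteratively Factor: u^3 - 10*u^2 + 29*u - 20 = (u - 5)*(u^2 - 5*u + 4) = (u - 5)*(u - 4)*(u - 1)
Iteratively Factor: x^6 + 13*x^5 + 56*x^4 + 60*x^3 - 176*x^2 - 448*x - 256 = (x + 4)*(x^5 + 9*x^4 + 20*x^3 - 20*x^2 - 96*x - 64) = (x - 2)*(x + 4)*(x^4 + 11*x^3 + 42*x^2 + 64*x + 32) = (x - 2)*(x + 1)*(x + 4)*(x^3 + 10*x^2 + 32*x + 32) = (x - 2)*(x + 1)*(x + 4)^2*(x^2 + 6*x + 8) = (x - 2)*(x + 1)*(x + 4)^3*(x + 2)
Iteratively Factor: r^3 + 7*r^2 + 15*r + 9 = (r + 1)*(r^2 + 6*r + 9) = (r + 1)*(r + 3)*(r + 3)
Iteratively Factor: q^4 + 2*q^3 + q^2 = (q + 1)*(q^3 + q^2) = q*(q + 1)*(q^2 + q) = q*(q + 1)^2*(q)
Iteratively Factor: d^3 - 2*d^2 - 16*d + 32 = (d + 4)*(d^2 - 6*d + 8) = (d - 4)*(d + 4)*(d - 2)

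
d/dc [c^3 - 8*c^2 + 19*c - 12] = 3*c^2 - 16*c + 19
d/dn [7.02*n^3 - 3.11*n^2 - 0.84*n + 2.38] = 21.06*n^2 - 6.22*n - 0.84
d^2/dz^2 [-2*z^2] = -4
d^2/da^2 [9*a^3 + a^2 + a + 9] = 54*a + 2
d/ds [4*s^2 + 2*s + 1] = 8*s + 2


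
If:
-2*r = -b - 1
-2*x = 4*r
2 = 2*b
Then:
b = 1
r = 1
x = -2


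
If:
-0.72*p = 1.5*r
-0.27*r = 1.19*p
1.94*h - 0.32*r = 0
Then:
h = 0.00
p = 0.00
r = 0.00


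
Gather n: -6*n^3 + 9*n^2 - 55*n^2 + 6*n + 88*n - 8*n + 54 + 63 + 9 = -6*n^3 - 46*n^2 + 86*n + 126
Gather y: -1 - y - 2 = -y - 3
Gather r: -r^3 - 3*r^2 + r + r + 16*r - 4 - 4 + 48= -r^3 - 3*r^2 + 18*r + 40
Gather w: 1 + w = w + 1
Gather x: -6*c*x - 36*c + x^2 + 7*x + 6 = -36*c + x^2 + x*(7 - 6*c) + 6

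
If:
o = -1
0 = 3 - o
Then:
No Solution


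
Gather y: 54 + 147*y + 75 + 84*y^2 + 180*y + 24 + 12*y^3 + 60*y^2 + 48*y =12*y^3 + 144*y^2 + 375*y + 153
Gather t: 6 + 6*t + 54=6*t + 60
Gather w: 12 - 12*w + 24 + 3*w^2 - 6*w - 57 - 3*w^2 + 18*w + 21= 0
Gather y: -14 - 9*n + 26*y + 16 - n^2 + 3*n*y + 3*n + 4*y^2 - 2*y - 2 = -n^2 - 6*n + 4*y^2 + y*(3*n + 24)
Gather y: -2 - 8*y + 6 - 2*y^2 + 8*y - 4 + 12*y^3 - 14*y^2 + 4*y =12*y^3 - 16*y^2 + 4*y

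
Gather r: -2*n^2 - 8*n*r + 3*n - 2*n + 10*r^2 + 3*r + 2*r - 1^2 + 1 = -2*n^2 + n + 10*r^2 + r*(5 - 8*n)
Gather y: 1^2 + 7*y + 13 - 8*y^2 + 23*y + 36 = -8*y^2 + 30*y + 50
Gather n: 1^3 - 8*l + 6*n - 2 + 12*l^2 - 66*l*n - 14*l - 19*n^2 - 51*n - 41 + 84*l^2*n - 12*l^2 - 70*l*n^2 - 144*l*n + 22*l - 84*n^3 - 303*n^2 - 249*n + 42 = -84*n^3 + n^2*(-70*l - 322) + n*(84*l^2 - 210*l - 294)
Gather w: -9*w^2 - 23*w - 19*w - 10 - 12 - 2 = -9*w^2 - 42*w - 24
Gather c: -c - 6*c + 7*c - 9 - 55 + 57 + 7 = 0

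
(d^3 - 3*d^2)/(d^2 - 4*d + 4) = d^2*(d - 3)/(d^2 - 4*d + 4)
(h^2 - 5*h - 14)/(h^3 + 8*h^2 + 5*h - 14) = (h - 7)/(h^2 + 6*h - 7)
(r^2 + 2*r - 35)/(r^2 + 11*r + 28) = (r - 5)/(r + 4)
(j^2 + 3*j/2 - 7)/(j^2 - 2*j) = (j + 7/2)/j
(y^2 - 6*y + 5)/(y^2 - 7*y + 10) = (y - 1)/(y - 2)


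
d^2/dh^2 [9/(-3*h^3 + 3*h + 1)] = 162*(h*(-3*h^3 + 3*h + 1) + (3*h^2 - 1)^2)/(-3*h^3 + 3*h + 1)^3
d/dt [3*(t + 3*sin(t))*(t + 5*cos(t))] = -3*(t + 3*sin(t))*(5*sin(t) - 1) + 3*(t + 5*cos(t))*(3*cos(t) + 1)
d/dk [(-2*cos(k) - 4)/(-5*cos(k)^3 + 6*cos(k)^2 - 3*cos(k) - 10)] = 64*(5*cos(k)^3 + 12*cos(k)^2 - 12*cos(k) - 2)*sin(k)/(24*sin(k)^2 + 27*cos(k) + 5*cos(3*k) + 16)^2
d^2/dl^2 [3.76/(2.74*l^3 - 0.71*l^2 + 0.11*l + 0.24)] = ((5.3392 - 61.8144*l)*(2.74*l^3 - 0.71*l^2 + 0.11*l + 0.24) + 3.76*(8.22*l^2 - 1.42*l + 0.11)*(16.44*l^2 - 2.84*l + 0.22))/(2.74*l^3 - 0.71*l^2 + 0.11*l + 0.24)^3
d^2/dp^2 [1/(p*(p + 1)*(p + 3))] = 2*(6*p^4 + 32*p^3 + 57*p^2 + 36*p + 9)/(p^3*(p^6 + 12*p^5 + 57*p^4 + 136*p^3 + 171*p^2 + 108*p + 27))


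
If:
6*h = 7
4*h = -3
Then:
No Solution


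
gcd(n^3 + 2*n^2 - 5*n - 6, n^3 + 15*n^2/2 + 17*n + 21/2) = n^2 + 4*n + 3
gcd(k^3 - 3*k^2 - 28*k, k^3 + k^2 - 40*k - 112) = k^2 - 3*k - 28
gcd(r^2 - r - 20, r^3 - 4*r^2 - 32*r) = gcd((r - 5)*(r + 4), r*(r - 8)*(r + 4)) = r + 4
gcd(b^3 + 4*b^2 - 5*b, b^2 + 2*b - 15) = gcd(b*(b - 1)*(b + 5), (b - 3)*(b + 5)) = b + 5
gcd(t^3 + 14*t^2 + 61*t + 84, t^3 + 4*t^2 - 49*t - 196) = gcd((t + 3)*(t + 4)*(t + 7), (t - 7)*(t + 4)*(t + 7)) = t^2 + 11*t + 28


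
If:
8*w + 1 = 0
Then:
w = -1/8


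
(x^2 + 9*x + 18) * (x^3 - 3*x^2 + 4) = x^5 + 6*x^4 - 9*x^3 - 50*x^2 + 36*x + 72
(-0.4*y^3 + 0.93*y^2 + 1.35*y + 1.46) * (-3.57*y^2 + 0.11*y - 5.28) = 1.428*y^5 - 3.3641*y^4 - 2.6052*y^3 - 9.9741*y^2 - 6.9674*y - 7.7088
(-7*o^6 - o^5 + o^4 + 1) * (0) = 0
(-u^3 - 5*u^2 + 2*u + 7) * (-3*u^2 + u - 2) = 3*u^5 + 14*u^4 - 9*u^3 - 9*u^2 + 3*u - 14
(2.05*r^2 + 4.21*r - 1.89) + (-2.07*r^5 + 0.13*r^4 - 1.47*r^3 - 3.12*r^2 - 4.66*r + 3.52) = -2.07*r^5 + 0.13*r^4 - 1.47*r^3 - 1.07*r^2 - 0.45*r + 1.63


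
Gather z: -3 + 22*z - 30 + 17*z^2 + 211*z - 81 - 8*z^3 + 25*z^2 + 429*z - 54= -8*z^3 + 42*z^2 + 662*z - 168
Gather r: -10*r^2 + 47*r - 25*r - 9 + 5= -10*r^2 + 22*r - 4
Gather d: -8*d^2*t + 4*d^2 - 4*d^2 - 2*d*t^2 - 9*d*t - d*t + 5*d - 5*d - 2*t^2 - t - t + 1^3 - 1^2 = -8*d^2*t + d*(-2*t^2 - 10*t) - 2*t^2 - 2*t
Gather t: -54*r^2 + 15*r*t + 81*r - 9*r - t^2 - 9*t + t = -54*r^2 + 72*r - t^2 + t*(15*r - 8)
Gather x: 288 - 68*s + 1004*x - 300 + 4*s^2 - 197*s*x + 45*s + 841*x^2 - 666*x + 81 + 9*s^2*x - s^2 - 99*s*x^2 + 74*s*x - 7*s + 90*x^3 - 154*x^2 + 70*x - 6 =3*s^2 - 30*s + 90*x^3 + x^2*(687 - 99*s) + x*(9*s^2 - 123*s + 408) + 63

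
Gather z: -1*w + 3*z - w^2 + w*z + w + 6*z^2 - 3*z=-w^2 + w*z + 6*z^2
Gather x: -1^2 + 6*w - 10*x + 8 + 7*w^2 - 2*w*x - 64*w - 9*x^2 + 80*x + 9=7*w^2 - 58*w - 9*x^2 + x*(70 - 2*w) + 16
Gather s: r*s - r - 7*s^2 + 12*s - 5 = -r - 7*s^2 + s*(r + 12) - 5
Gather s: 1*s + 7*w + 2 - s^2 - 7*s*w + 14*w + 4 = -s^2 + s*(1 - 7*w) + 21*w + 6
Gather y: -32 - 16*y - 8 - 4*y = -20*y - 40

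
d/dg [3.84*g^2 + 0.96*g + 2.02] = 7.68*g + 0.96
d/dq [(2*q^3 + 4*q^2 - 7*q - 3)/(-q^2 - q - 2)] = (-2*q^4 - 4*q^3 - 23*q^2 - 22*q + 11)/(q^4 + 2*q^3 + 5*q^2 + 4*q + 4)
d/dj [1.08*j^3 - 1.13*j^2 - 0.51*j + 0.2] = 3.24*j^2 - 2.26*j - 0.51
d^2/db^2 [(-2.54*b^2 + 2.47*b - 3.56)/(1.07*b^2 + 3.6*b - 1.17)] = (25.223966*b^3 - 43.53402*b^2 - 63.725562*b - 87.33546)/(1.225043*b^6 + 12.36492*b^5 + 37.583001*b^4 + 19.61496*b^3 - 41.095431*b^2 + 14.78412*b - 1.601613)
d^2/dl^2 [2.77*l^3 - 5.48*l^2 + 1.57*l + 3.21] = 16.62*l - 10.96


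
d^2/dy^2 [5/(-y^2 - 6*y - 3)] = 10*(y^2 + 6*y - 4*(y + 3)^2 + 3)/(y^2 + 6*y + 3)^3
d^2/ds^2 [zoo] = 0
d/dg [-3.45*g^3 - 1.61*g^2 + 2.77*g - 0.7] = -10.35*g^2 - 3.22*g + 2.77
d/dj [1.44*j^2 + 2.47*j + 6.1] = 2.88*j + 2.47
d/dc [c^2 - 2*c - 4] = 2*c - 2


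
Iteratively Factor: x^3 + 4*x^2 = (x)*(x^2 + 4*x) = x^2*(x + 4)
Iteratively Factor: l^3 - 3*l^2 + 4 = (l + 1)*(l^2 - 4*l + 4) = (l - 2)*(l + 1)*(l - 2)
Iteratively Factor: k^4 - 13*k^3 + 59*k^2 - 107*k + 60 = (k - 1)*(k^3 - 12*k^2 + 47*k - 60) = (k - 3)*(k - 1)*(k^2 - 9*k + 20) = (k - 5)*(k - 3)*(k - 1)*(k - 4)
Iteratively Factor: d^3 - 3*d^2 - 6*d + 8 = (d + 2)*(d^2 - 5*d + 4) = (d - 1)*(d + 2)*(d - 4)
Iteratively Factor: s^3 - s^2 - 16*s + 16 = (s + 4)*(s^2 - 5*s + 4) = (s - 1)*(s + 4)*(s - 4)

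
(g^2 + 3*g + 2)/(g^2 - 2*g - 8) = (g + 1)/(g - 4)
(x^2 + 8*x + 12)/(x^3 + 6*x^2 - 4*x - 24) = 1/(x - 2)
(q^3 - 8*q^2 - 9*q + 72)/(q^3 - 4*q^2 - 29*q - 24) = (q - 3)/(q + 1)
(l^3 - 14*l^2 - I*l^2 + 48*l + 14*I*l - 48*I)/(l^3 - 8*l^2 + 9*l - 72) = (l^2 - l*(6 + I) + 6*I)/(l^2 + 9)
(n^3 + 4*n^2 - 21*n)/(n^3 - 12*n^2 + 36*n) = (n^2 + 4*n - 21)/(n^2 - 12*n + 36)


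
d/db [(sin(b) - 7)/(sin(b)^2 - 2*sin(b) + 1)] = (13 - sin(b))*cos(b)/(sin(b) - 1)^3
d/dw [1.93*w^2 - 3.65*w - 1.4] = 3.86*w - 3.65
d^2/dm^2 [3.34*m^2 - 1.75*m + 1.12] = 6.68000000000000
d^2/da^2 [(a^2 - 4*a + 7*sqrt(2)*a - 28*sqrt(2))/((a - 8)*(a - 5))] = 2*(9*a^3 + 7*sqrt(2)*a^3 - 120*a^2 - 84*sqrt(2)*a^2 + 252*sqrt(2)*a + 480*a - 480 + 28*sqrt(2))/(a^6 - 39*a^5 + 627*a^4 - 5317*a^3 + 25080*a^2 - 62400*a + 64000)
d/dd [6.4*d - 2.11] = 6.40000000000000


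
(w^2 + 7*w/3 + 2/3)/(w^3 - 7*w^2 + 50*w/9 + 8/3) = 3*(w + 2)/(3*w^2 - 22*w + 24)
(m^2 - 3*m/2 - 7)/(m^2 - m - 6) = (m - 7/2)/(m - 3)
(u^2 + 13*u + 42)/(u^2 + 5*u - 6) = (u + 7)/(u - 1)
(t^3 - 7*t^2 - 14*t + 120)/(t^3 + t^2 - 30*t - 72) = (t - 5)/(t + 3)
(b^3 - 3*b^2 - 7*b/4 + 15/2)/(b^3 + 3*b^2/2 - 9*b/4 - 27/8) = 2*(2*b^2 - 9*b + 10)/(4*b^2 - 9)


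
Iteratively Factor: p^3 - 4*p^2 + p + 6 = (p + 1)*(p^2 - 5*p + 6) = (p - 2)*(p + 1)*(p - 3)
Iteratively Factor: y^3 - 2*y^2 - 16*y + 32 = (y - 2)*(y^2 - 16) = (y - 4)*(y - 2)*(y + 4)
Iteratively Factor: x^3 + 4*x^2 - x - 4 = (x + 4)*(x^2 - 1) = (x - 1)*(x + 4)*(x + 1)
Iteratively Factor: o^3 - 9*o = (o)*(o^2 - 9) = o*(o - 3)*(o + 3)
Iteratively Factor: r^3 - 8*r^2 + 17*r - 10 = (r - 1)*(r^2 - 7*r + 10) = (r - 5)*(r - 1)*(r - 2)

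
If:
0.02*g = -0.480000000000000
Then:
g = -24.00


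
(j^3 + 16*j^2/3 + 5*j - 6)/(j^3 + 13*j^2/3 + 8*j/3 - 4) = (j + 3)/(j + 2)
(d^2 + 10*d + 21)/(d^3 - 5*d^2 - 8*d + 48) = (d + 7)/(d^2 - 8*d + 16)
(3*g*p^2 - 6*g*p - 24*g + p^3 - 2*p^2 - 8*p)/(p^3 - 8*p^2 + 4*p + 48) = (3*g + p)/(p - 6)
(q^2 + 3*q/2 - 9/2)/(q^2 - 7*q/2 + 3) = (q + 3)/(q - 2)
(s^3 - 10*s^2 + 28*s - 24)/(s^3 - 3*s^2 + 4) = (s - 6)/(s + 1)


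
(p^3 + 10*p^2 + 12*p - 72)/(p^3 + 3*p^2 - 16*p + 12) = (p + 6)/(p - 1)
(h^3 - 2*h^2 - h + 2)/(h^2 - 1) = h - 2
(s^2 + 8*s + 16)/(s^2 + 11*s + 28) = (s + 4)/(s + 7)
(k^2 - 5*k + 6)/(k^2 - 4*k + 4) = (k - 3)/(k - 2)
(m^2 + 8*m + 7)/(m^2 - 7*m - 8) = (m + 7)/(m - 8)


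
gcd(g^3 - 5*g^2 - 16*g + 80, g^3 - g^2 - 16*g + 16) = g^2 - 16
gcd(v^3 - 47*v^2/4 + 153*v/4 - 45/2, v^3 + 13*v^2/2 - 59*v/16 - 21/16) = v - 3/4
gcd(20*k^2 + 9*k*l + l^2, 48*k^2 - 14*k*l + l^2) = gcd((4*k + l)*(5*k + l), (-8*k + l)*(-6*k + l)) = 1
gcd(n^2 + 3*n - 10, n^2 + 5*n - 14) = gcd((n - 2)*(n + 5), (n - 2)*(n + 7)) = n - 2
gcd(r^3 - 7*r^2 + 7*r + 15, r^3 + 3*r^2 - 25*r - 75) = r - 5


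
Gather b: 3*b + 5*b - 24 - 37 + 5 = 8*b - 56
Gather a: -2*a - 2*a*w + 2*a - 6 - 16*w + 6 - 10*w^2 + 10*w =-2*a*w - 10*w^2 - 6*w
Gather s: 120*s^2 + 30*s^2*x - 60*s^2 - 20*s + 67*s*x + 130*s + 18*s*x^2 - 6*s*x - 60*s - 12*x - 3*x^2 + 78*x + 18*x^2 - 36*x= s^2*(30*x + 60) + s*(18*x^2 + 61*x + 50) + 15*x^2 + 30*x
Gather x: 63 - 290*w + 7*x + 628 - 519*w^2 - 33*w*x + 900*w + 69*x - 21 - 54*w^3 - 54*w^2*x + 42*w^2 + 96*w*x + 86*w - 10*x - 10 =-54*w^3 - 477*w^2 + 696*w + x*(-54*w^2 + 63*w + 66) + 660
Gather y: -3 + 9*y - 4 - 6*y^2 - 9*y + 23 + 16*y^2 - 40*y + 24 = 10*y^2 - 40*y + 40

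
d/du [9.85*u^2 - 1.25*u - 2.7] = 19.7*u - 1.25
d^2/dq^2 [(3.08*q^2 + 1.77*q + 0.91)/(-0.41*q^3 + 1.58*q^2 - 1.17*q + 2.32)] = (-1.035496*q^6 - 1.785222*q^5 + 13.90884*q^4 - 50.11027*q^3 + 31.287294*q^2 + 43.828476*q - 38.584566)/(0.068921*q^9 - 0.796794*q^8 + 3.660603*q^7 - 9.661844*q^6 + 19.463487*q^5 - 30.540954*q^4 + 33.954477*q^3 - 35.04012*q^2 + 18.892224*q - 12.487168)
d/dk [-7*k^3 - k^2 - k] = -21*k^2 - 2*k - 1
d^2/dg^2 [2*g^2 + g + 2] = 4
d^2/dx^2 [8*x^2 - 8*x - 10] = 16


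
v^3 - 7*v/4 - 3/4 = (v - 3/2)*(v + 1/2)*(v + 1)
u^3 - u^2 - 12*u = u*(u - 4)*(u + 3)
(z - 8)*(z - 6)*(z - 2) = z^3 - 16*z^2 + 76*z - 96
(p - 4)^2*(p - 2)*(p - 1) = p^4 - 11*p^3 + 42*p^2 - 64*p + 32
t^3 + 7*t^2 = t^2*(t + 7)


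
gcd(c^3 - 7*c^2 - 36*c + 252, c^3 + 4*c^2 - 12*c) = c + 6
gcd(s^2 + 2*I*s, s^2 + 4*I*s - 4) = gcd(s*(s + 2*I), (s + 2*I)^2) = s + 2*I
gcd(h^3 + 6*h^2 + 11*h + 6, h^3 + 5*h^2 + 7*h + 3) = h^2 + 4*h + 3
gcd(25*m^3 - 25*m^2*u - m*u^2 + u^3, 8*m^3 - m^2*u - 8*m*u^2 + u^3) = -m + u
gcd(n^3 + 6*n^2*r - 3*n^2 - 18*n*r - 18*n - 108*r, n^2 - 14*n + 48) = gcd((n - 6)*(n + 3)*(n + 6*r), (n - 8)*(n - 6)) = n - 6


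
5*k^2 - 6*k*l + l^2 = (-5*k + l)*(-k + l)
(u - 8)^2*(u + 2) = u^3 - 14*u^2 + 32*u + 128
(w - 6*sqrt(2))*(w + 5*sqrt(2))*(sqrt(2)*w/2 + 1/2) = sqrt(2)*w^3/2 - w^2/2 - 61*sqrt(2)*w/2 - 30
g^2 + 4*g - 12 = (g - 2)*(g + 6)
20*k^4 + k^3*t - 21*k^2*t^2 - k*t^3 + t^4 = (-5*k + t)*(-k + t)*(k + t)*(4*k + t)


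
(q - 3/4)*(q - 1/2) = q^2 - 5*q/4 + 3/8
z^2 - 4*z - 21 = (z - 7)*(z + 3)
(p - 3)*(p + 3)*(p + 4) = p^3 + 4*p^2 - 9*p - 36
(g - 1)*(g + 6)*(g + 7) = g^3 + 12*g^2 + 29*g - 42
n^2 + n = n*(n + 1)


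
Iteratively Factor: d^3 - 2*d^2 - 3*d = (d - 3)*(d^2 + d) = (d - 3)*(d + 1)*(d)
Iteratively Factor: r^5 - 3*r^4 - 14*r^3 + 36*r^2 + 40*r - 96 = (r - 2)*(r^4 - r^3 - 16*r^2 + 4*r + 48) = (r - 4)*(r - 2)*(r^3 + 3*r^2 - 4*r - 12) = (r - 4)*(r - 2)*(r + 3)*(r^2 - 4) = (r - 4)*(r - 2)*(r + 2)*(r + 3)*(r - 2)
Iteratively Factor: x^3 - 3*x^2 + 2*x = (x)*(x^2 - 3*x + 2) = x*(x - 2)*(x - 1)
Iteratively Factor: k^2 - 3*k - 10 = (k + 2)*(k - 5)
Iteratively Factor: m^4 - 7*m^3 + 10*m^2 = (m)*(m^3 - 7*m^2 + 10*m) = m*(m - 2)*(m^2 - 5*m) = m*(m - 5)*(m - 2)*(m)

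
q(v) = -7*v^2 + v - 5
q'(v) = 1 - 14*v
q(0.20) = -5.08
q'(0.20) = -1.80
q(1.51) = -19.45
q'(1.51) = -20.14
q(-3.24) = -81.72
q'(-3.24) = 46.36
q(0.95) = -10.37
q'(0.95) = -12.30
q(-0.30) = -5.93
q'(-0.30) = 5.20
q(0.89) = -9.65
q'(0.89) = -11.46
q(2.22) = -37.28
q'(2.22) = -30.08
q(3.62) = -93.11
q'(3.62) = -49.68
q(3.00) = -65.00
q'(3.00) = -41.00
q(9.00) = -563.00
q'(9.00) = -125.00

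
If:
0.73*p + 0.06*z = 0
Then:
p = -0.0821917808219178*z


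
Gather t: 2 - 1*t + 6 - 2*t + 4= 12 - 3*t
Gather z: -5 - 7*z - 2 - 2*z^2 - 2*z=-2*z^2 - 9*z - 7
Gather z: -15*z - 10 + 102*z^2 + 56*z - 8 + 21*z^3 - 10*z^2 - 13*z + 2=21*z^3 + 92*z^2 + 28*z - 16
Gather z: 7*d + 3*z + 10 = 7*d + 3*z + 10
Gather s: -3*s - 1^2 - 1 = -3*s - 2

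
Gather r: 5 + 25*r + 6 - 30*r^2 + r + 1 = -30*r^2 + 26*r + 12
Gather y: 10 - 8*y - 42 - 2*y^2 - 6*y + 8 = -2*y^2 - 14*y - 24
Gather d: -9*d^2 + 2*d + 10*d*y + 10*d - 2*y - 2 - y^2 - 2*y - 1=-9*d^2 + d*(10*y + 12) - y^2 - 4*y - 3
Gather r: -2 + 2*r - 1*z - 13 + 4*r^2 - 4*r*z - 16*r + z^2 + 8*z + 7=4*r^2 + r*(-4*z - 14) + z^2 + 7*z - 8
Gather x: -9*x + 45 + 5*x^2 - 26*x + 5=5*x^2 - 35*x + 50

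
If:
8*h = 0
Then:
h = 0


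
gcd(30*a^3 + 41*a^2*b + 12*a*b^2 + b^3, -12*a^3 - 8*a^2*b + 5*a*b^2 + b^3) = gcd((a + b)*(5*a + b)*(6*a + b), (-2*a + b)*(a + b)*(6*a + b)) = 6*a^2 + 7*a*b + b^2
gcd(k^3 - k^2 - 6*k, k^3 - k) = k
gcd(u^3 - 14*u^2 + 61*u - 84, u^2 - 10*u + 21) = u^2 - 10*u + 21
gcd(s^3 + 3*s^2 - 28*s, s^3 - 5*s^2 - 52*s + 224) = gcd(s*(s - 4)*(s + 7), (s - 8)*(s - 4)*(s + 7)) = s^2 + 3*s - 28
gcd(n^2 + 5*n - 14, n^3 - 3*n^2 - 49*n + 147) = n + 7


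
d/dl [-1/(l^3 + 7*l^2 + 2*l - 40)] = (3*l^2 + 14*l + 2)/(l^3 + 7*l^2 + 2*l - 40)^2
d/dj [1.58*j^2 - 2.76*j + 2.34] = 3.16*j - 2.76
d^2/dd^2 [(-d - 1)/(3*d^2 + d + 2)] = 2*(-(d + 1)*(6*d + 1)^2 + (9*d + 4)*(3*d^2 + d + 2))/(3*d^2 + d + 2)^3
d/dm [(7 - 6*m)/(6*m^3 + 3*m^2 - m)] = (72*m^3 - 108*m^2 - 42*m + 7)/(m^2*(36*m^4 + 36*m^3 - 3*m^2 - 6*m + 1))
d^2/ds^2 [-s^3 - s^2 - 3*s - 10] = -6*s - 2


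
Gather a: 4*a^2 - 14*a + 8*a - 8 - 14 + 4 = 4*a^2 - 6*a - 18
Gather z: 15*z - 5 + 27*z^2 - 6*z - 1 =27*z^2 + 9*z - 6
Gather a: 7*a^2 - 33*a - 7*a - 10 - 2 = 7*a^2 - 40*a - 12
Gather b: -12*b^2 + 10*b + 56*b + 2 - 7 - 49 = -12*b^2 + 66*b - 54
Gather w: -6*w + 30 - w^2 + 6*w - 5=25 - w^2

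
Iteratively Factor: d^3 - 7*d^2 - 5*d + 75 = (d - 5)*(d^2 - 2*d - 15) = (d - 5)*(d + 3)*(d - 5)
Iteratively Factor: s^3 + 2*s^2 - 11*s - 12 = (s - 3)*(s^2 + 5*s + 4) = (s - 3)*(s + 1)*(s + 4)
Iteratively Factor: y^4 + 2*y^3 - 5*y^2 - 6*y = (y - 2)*(y^3 + 4*y^2 + 3*y) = y*(y - 2)*(y^2 + 4*y + 3) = y*(y - 2)*(y + 3)*(y + 1)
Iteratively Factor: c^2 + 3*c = (c + 3)*(c)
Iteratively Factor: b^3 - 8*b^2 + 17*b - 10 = (b - 5)*(b^2 - 3*b + 2) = (b - 5)*(b - 1)*(b - 2)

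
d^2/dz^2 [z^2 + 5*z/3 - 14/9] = 2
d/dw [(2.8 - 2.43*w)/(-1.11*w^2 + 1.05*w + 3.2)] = (-2.6973*w^2 + 6.216*w - 10.716)/(1.2321*w^4 - 2.331*w^3 - 6.0015*w^2 + 6.72*w + 10.24)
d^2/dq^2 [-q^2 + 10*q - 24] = -2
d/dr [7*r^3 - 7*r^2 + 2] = 7*r*(3*r - 2)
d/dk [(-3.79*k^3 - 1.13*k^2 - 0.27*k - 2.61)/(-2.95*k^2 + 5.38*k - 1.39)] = (11.1805*k^4 - 40.7804*k^3 + 8.9284*k^2 - 12.2576*k + 14.4171)/(8.7025*k^4 - 31.742*k^3 + 37.1454*k^2 - 14.9564*k + 1.9321)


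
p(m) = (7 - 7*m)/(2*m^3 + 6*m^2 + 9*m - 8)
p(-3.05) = -0.78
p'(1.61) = -0.03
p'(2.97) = 0.03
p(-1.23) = -1.14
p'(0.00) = -0.11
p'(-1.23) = 0.24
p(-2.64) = -0.95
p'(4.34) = 0.02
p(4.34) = -0.08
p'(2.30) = 0.03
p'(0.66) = -42.70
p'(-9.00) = -0.02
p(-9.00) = -0.07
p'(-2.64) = -0.42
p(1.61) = -0.14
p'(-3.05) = -0.41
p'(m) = (7 - 7*m)*(-6*m^2 - 12*m - 9)/(2*m^3 + 6*m^2 + 9*m - 8)^2 - 7/(2*m^3 + 6*m^2 + 9*m - 8) = 7*(4*m^3 - 12*m - 1)/(4*m^6 + 24*m^5 + 72*m^4 + 76*m^3 - 15*m^2 - 144*m + 64)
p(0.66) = 2.11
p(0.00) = -0.88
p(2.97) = -0.11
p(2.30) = -0.13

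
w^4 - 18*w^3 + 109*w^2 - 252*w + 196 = (w - 7)^2*(w - 2)^2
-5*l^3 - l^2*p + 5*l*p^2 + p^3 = (-l + p)*(l + p)*(5*l + p)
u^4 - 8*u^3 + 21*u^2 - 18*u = u*(u - 3)^2*(u - 2)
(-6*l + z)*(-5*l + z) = 30*l^2 - 11*l*z + z^2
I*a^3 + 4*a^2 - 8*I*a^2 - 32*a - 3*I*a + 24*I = (a - 8)*(a - 3*I)*(I*a + 1)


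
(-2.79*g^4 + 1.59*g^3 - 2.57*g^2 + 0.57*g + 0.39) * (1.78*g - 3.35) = -4.9662*g^5 + 12.1767*g^4 - 9.9011*g^3 + 9.6241*g^2 - 1.2153*g - 1.3065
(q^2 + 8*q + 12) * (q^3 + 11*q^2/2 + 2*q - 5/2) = q^5 + 27*q^4/2 + 58*q^3 + 159*q^2/2 + 4*q - 30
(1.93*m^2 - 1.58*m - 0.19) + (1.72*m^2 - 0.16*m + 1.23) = 3.65*m^2 - 1.74*m + 1.04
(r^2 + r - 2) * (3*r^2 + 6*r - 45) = 3*r^4 + 9*r^3 - 45*r^2 - 57*r + 90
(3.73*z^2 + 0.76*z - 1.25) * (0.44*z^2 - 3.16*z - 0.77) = 1.6412*z^4 - 11.4524*z^3 - 5.8237*z^2 + 3.3648*z + 0.9625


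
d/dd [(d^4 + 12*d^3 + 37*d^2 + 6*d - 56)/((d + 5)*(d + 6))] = (2*d^5 + 45*d^4 + 384*d^3 + 1481*d^2 + 2332*d + 796)/(d^4 + 22*d^3 + 181*d^2 + 660*d + 900)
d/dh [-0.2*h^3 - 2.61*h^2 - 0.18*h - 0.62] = -0.6*h^2 - 5.22*h - 0.18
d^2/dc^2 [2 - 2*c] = 0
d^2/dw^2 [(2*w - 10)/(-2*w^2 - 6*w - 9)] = 8*(-2*(w - 5)*(2*w + 3)^2 + (3*w - 2)*(2*w^2 + 6*w + 9))/(2*w^2 + 6*w + 9)^3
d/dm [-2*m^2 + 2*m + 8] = 2 - 4*m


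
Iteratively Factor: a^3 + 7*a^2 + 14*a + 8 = (a + 1)*(a^2 + 6*a + 8) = (a + 1)*(a + 2)*(a + 4)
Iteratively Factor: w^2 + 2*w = (w)*(w + 2)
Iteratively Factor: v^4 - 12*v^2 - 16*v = (v)*(v^3 - 12*v - 16) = v*(v + 2)*(v^2 - 2*v - 8) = v*(v - 4)*(v + 2)*(v + 2)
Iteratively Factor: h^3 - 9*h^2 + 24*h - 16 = (h - 4)*(h^2 - 5*h + 4) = (h - 4)*(h - 1)*(h - 4)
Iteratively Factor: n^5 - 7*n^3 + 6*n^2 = (n - 1)*(n^4 + n^3 - 6*n^2) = n*(n - 1)*(n^3 + n^2 - 6*n) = n*(n - 2)*(n - 1)*(n^2 + 3*n) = n*(n - 2)*(n - 1)*(n + 3)*(n)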